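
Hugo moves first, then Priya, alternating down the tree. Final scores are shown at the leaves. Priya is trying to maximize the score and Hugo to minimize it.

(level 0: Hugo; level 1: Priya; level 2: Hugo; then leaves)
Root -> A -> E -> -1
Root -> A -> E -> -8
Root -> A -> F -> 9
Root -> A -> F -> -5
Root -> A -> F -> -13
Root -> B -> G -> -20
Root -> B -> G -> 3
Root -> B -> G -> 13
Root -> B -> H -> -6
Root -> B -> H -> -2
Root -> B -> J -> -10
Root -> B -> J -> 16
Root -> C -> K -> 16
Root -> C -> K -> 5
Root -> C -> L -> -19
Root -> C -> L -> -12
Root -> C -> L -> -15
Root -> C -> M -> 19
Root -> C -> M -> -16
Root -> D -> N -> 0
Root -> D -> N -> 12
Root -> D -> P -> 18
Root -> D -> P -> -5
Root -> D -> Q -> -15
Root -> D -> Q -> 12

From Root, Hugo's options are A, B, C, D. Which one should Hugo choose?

A

E (Hugo): min(-1, -8) = -8
F (Hugo): min(9, -5, -13) = -13
A (Priya): max(-8, -13) = -8
G (Hugo): min(-20, 3, 13) = -20
H (Hugo): min(-6, -2) = -6
J (Hugo): min(-10, 16) = -10
B (Priya): max(-20, -6, -10) = -6
K (Hugo): min(16, 5) = 5
L (Hugo): min(-19, -12, -15) = -19
M (Hugo): min(19, -16) = -16
C (Priya): max(5, -19, -16) = 5
N (Hugo): min(0, 12) = 0
P (Hugo): min(18, -5) = -5
Q (Hugo): min(-15, 12) = -15
D (Priya): max(0, -5, -15) = 0
Root (Hugo): min(-8, -6, 5, 0) = -8
Hugo at Root wants the lowest of {A=-8, B=-6, C=5, D=0}, so chooses A.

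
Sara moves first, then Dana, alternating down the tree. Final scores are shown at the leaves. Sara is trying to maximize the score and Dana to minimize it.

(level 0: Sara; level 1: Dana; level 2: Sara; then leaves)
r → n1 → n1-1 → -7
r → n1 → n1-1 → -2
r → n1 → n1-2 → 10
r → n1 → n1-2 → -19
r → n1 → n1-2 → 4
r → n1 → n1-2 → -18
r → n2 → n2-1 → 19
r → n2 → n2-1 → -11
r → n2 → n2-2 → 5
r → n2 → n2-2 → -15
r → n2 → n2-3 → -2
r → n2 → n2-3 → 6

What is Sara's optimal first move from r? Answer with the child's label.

n2

n1-1 (Sara): max(-7, -2) = -2
n1-2 (Sara): max(10, -19, 4, -18) = 10
n1 (Dana): min(-2, 10) = -2
n2-1 (Sara): max(19, -11) = 19
n2-2 (Sara): max(5, -15) = 5
n2-3 (Sara): max(-2, 6) = 6
n2 (Dana): min(19, 5, 6) = 5
r (Sara): max(-2, 5) = 5
Sara at r wants the highest of {n1=-2, n2=5}, so chooses n2.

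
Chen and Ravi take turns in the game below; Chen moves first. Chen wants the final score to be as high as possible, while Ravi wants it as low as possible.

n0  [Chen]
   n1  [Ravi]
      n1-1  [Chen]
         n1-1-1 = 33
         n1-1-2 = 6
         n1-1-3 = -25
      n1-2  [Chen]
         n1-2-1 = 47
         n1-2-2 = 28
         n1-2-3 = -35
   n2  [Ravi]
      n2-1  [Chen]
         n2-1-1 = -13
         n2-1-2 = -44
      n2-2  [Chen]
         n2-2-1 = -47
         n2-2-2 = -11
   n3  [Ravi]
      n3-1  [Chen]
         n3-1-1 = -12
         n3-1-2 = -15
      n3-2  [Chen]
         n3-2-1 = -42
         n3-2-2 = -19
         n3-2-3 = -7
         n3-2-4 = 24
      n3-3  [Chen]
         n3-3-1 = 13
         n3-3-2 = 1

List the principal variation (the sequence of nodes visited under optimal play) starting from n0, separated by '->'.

n1-1 (Chen): max(33, 6, -25) = 33
n1-2 (Chen): max(47, 28, -35) = 47
n1 (Ravi): min(33, 47) = 33
n2-1 (Chen): max(-13, -44) = -13
n2-2 (Chen): max(-47, -11) = -11
n2 (Ravi): min(-13, -11) = -13
n3-1 (Chen): max(-12, -15) = -12
n3-2 (Chen): max(-42, -19, -7, 24) = 24
n3-3 (Chen): max(13, 1) = 13
n3 (Ravi): min(-12, 24, 13) = -12
n0 (Chen): max(33, -13, -12) = 33
At n0, Chen picks n1 (highest: 33).
At n1, Ravi picks n1-1 (lowest: 33).
At n1-1, Chen picks n1-1-1 (highest: 33).
Terminal value 33.

n0 -> n1 -> n1-1 -> n1-1-1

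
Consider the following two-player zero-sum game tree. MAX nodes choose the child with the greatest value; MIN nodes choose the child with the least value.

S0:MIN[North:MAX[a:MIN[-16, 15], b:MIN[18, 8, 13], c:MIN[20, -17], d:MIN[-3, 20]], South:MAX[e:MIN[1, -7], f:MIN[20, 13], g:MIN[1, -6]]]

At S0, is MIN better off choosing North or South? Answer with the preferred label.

North

a (MIN): min(-16, 15) = -16
b (MIN): min(18, 8, 13) = 8
c (MIN): min(20, -17) = -17
d (MIN): min(-3, 20) = -3
North (MAX): max(-16, 8, -17, -3) = 8
e (MIN): min(1, -7) = -7
f (MIN): min(20, 13) = 13
g (MIN): min(1, -6) = -6
South (MAX): max(-7, 13, -6) = 13
MIN prefers the lower value; North=8, South=13. North is better since 8 < 13.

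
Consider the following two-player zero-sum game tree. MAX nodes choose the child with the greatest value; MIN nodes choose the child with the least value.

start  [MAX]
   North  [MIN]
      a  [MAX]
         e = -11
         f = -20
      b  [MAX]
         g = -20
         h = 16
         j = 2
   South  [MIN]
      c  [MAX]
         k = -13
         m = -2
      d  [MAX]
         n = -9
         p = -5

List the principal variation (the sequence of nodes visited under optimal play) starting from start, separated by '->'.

start -> South -> d -> p

a (MAX): max(-11, -20) = -11
b (MAX): max(-20, 16, 2) = 16
North (MIN): min(-11, 16) = -11
c (MAX): max(-13, -2) = -2
d (MAX): max(-9, -5) = -5
South (MIN): min(-2, -5) = -5
start (MAX): max(-11, -5) = -5
At start, MAX picks South (highest: -5).
At South, MIN picks d (lowest: -5).
At d, MAX picks p (highest: -5).
Terminal value -5.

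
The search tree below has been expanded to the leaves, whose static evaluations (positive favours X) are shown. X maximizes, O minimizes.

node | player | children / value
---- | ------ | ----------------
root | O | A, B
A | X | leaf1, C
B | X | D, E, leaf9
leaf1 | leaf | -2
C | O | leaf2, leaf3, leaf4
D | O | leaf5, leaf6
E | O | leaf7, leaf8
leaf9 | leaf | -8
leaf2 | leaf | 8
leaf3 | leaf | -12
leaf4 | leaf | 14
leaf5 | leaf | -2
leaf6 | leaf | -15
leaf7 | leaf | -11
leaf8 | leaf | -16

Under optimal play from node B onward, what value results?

D (O): min(-2, -15) = -15
E (O): min(-11, -16) = -16
B (X): max(-15, -16, -8) = -8

-8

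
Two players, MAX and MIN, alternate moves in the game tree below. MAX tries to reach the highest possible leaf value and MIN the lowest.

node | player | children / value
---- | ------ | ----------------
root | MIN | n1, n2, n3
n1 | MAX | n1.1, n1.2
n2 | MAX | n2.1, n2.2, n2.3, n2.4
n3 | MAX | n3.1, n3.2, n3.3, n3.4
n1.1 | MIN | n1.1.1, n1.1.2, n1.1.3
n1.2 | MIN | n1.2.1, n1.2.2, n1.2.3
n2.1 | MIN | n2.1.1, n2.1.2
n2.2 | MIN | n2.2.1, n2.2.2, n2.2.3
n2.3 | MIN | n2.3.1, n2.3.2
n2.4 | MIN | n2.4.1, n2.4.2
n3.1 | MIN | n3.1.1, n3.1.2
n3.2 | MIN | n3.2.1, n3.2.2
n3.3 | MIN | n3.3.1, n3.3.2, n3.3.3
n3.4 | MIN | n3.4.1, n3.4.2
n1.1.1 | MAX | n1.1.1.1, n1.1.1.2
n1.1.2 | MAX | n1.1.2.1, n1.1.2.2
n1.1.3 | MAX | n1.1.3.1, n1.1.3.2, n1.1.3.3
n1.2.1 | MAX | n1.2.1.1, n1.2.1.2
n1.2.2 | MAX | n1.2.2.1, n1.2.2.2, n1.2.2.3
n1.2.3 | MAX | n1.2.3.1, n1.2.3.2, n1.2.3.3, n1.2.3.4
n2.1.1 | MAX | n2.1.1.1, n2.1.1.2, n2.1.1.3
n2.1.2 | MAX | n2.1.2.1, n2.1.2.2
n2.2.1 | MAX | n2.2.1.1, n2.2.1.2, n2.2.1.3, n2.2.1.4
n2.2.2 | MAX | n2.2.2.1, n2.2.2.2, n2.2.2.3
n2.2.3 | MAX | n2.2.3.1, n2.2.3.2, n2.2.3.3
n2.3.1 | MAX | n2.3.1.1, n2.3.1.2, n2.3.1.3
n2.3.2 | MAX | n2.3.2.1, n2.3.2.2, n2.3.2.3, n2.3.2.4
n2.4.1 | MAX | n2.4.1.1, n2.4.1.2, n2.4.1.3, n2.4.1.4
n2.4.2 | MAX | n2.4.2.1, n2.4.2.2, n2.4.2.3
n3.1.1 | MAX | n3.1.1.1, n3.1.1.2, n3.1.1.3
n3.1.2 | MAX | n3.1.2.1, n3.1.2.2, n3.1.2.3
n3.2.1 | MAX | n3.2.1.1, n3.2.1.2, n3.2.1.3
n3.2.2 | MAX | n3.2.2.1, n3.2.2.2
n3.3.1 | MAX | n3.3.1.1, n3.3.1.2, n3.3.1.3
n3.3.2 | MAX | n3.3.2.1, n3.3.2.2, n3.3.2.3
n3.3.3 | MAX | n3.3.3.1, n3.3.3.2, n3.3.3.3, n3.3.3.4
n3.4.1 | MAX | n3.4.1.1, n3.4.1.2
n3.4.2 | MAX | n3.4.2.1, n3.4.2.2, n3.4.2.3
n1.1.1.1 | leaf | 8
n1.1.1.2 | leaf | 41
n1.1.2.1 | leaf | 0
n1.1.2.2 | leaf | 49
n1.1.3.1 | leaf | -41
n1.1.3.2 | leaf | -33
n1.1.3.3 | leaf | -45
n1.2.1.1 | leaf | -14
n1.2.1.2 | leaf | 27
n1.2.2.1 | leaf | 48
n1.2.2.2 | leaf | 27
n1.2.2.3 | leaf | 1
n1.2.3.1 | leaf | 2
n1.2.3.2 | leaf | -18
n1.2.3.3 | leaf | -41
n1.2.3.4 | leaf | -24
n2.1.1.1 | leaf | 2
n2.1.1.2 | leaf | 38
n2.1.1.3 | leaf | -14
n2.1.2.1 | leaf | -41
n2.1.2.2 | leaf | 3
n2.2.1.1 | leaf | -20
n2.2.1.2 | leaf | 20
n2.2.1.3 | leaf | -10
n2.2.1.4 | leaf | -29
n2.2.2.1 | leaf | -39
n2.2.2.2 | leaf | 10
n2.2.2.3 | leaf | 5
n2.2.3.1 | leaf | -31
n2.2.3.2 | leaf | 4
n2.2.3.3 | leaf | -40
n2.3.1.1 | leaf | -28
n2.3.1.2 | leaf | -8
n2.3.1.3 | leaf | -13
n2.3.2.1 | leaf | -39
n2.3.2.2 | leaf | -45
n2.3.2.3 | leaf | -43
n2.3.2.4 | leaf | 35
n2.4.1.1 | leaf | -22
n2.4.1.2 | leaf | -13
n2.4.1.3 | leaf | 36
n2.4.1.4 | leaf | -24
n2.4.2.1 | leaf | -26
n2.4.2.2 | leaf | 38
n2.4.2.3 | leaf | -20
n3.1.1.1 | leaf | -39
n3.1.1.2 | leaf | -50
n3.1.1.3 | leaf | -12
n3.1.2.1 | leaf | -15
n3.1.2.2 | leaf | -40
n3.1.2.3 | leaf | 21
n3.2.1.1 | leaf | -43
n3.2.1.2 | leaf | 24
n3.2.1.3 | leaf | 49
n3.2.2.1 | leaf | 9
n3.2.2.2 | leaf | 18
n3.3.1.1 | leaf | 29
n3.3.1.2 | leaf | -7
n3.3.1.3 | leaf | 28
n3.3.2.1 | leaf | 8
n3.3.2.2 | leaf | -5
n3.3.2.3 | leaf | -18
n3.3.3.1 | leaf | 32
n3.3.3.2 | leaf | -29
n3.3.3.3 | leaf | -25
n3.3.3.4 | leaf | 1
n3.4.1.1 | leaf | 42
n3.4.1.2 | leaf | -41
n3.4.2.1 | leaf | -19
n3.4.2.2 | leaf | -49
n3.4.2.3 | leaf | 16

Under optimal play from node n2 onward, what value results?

n2.1.1 (MAX): max(2, 38, -14) = 38
n2.1.2 (MAX): max(-41, 3) = 3
n2.1 (MIN): min(38, 3) = 3
n2.2.1 (MAX): max(-20, 20, -10, -29) = 20
n2.2.2 (MAX): max(-39, 10, 5) = 10
n2.2.3 (MAX): max(-31, 4, -40) = 4
n2.2 (MIN): min(20, 10, 4) = 4
n2.3.1 (MAX): max(-28, -8, -13) = -8
n2.3.2 (MAX): max(-39, -45, -43, 35) = 35
n2.3 (MIN): min(-8, 35) = -8
n2.4.1 (MAX): max(-22, -13, 36, -24) = 36
n2.4.2 (MAX): max(-26, 38, -20) = 38
n2.4 (MIN): min(36, 38) = 36
n2 (MAX): max(3, 4, -8, 36) = 36

36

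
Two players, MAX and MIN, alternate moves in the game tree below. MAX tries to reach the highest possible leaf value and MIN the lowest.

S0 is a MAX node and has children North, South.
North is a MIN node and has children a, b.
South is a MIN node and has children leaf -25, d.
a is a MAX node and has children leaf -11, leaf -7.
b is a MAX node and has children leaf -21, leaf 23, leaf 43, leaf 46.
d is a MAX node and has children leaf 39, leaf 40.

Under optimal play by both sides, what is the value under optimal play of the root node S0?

-7

a (MAX): max(-11, -7) = -7
b (MAX): max(-21, 23, 43, 46) = 46
North (MIN): min(-7, 46) = -7
d (MAX): max(39, 40) = 40
South (MIN): min(-25, 40) = -25
S0 (MAX): max(-7, -25) = -7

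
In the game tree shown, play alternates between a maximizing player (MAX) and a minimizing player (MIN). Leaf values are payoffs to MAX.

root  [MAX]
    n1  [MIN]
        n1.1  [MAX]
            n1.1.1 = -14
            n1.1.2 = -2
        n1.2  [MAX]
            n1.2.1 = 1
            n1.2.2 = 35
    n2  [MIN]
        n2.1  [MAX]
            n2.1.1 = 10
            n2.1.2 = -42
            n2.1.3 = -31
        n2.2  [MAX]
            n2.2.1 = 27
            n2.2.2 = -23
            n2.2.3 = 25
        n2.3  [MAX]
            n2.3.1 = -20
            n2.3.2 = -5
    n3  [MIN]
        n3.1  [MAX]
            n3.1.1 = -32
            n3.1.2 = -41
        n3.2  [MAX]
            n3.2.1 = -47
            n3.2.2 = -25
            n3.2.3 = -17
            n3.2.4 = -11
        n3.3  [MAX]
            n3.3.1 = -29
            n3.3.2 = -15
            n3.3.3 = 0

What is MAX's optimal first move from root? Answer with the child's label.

n1

n1.1 (MAX): max(-14, -2) = -2
n1.2 (MAX): max(1, 35) = 35
n1 (MIN): min(-2, 35) = -2
n2.1 (MAX): max(10, -42, -31) = 10
n2.2 (MAX): max(27, -23, 25) = 27
n2.3 (MAX): max(-20, -5) = -5
n2 (MIN): min(10, 27, -5) = -5
n3.1 (MAX): max(-32, -41) = -32
n3.2 (MAX): max(-47, -25, -17, -11) = -11
n3.3 (MAX): max(-29, -15, 0) = 0
n3 (MIN): min(-32, -11, 0) = -32
root (MAX): max(-2, -5, -32) = -2
MAX at root wants the highest of {n1=-2, n2=-5, n3=-32}, so chooses n1.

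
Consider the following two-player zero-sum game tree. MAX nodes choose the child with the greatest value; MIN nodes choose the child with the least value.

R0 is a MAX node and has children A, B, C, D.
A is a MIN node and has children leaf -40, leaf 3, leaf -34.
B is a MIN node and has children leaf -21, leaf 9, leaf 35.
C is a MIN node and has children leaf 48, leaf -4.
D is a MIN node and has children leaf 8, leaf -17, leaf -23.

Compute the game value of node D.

-23

D (MIN): min(8, -17, -23) = -23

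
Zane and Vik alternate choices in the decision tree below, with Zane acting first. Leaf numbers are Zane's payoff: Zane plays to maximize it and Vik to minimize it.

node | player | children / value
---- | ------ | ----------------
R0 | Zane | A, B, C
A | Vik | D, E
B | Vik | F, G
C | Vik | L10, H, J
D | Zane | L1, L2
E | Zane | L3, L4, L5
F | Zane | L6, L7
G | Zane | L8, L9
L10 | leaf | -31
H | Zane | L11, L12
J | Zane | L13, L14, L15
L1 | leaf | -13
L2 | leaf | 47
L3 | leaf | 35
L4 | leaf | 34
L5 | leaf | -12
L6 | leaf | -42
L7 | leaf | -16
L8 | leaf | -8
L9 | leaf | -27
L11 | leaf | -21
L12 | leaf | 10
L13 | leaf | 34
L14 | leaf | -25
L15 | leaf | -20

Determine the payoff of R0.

35

D (Zane): max(-13, 47) = 47
E (Zane): max(35, 34, -12) = 35
A (Vik): min(47, 35) = 35
F (Zane): max(-42, -16) = -16
G (Zane): max(-8, -27) = -8
B (Vik): min(-16, -8) = -16
H (Zane): max(-21, 10) = 10
J (Zane): max(34, -25, -20) = 34
C (Vik): min(-31, 10, 34) = -31
R0 (Zane): max(35, -16, -31) = 35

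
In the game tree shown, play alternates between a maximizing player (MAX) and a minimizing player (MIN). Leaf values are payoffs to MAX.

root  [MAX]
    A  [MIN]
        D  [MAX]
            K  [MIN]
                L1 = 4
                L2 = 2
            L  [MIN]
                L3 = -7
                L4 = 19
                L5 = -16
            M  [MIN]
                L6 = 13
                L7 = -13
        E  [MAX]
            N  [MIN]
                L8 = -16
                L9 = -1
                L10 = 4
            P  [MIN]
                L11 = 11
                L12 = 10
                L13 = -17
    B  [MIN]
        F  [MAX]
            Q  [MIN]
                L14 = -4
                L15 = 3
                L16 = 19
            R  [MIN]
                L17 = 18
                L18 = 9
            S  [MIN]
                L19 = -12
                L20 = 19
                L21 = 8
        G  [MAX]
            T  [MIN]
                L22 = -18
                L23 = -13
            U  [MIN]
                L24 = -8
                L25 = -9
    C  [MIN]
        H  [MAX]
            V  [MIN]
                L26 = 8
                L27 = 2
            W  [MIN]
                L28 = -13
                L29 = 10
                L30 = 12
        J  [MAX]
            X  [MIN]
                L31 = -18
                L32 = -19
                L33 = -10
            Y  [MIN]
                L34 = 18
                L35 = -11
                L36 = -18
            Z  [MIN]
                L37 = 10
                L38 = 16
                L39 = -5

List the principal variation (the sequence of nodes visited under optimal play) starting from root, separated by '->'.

root -> C -> J -> Z -> L39

K (MIN): min(4, 2) = 2
L (MIN): min(-7, 19, -16) = -16
M (MIN): min(13, -13) = -13
D (MAX): max(2, -16, -13) = 2
N (MIN): min(-16, -1, 4) = -16
P (MIN): min(11, 10, -17) = -17
E (MAX): max(-16, -17) = -16
A (MIN): min(2, -16) = -16
Q (MIN): min(-4, 3, 19) = -4
R (MIN): min(18, 9) = 9
S (MIN): min(-12, 19, 8) = -12
F (MAX): max(-4, 9, -12) = 9
T (MIN): min(-18, -13) = -18
U (MIN): min(-8, -9) = -9
G (MAX): max(-18, -9) = -9
B (MIN): min(9, -9) = -9
V (MIN): min(8, 2) = 2
W (MIN): min(-13, 10, 12) = -13
H (MAX): max(2, -13) = 2
X (MIN): min(-18, -19, -10) = -19
Y (MIN): min(18, -11, -18) = -18
Z (MIN): min(10, 16, -5) = -5
J (MAX): max(-19, -18, -5) = -5
C (MIN): min(2, -5) = -5
root (MAX): max(-16, -9, -5) = -5
At root, MAX picks C (highest: -5).
At C, MIN picks J (lowest: -5).
At J, MAX picks Z (highest: -5).
At Z, MIN picks L39 (lowest: -5).
Terminal value -5.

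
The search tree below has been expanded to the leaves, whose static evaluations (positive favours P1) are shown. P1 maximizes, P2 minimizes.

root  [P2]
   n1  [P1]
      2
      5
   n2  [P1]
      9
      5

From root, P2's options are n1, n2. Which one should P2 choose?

n1

n1 (P1): max(2, 5) = 5
n2 (P1): max(9, 5) = 9
root (P2): min(5, 9) = 5
P2 at root wants the lowest of {n1=5, n2=9}, so chooses n1.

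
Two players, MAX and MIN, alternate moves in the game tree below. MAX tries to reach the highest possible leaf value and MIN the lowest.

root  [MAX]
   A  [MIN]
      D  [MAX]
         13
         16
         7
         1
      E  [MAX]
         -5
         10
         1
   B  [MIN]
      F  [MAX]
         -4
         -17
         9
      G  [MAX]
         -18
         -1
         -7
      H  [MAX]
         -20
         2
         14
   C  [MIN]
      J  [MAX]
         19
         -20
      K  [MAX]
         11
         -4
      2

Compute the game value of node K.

11

K (MAX): max(11, -4) = 11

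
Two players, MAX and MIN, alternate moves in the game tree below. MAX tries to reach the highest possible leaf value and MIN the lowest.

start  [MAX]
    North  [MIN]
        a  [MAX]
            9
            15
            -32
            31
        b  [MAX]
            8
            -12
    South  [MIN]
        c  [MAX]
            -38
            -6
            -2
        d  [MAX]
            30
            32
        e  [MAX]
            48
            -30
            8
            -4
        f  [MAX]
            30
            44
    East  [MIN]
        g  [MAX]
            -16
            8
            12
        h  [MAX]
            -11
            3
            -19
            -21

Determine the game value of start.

a (MAX): max(9, 15, -32, 31) = 31
b (MAX): max(8, -12) = 8
North (MIN): min(31, 8) = 8
c (MAX): max(-38, -6, -2) = -2
d (MAX): max(30, 32) = 32
e (MAX): max(48, -30, 8, -4) = 48
f (MAX): max(30, 44) = 44
South (MIN): min(-2, 32, 48, 44) = -2
g (MAX): max(-16, 8, 12) = 12
h (MAX): max(-11, 3, -19, -21) = 3
East (MIN): min(12, 3) = 3
start (MAX): max(8, -2, 3) = 8

8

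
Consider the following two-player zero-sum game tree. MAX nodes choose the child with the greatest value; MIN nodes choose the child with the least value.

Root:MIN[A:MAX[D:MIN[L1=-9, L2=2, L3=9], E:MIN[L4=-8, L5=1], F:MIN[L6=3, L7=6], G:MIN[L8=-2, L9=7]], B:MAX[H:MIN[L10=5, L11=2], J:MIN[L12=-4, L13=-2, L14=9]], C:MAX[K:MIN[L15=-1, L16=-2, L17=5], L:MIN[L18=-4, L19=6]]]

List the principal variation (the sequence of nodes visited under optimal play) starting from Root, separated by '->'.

D (MIN): min(-9, 2, 9) = -9
E (MIN): min(-8, 1) = -8
F (MIN): min(3, 6) = 3
G (MIN): min(-2, 7) = -2
A (MAX): max(-9, -8, 3, -2) = 3
H (MIN): min(5, 2) = 2
J (MIN): min(-4, -2, 9) = -4
B (MAX): max(2, -4) = 2
K (MIN): min(-1, -2, 5) = -2
L (MIN): min(-4, 6) = -4
C (MAX): max(-2, -4) = -2
Root (MIN): min(3, 2, -2) = -2
At Root, MIN picks C (lowest: -2).
At C, MAX picks K (highest: -2).
At K, MIN picks L16 (lowest: -2).
Terminal value -2.

Root -> C -> K -> L16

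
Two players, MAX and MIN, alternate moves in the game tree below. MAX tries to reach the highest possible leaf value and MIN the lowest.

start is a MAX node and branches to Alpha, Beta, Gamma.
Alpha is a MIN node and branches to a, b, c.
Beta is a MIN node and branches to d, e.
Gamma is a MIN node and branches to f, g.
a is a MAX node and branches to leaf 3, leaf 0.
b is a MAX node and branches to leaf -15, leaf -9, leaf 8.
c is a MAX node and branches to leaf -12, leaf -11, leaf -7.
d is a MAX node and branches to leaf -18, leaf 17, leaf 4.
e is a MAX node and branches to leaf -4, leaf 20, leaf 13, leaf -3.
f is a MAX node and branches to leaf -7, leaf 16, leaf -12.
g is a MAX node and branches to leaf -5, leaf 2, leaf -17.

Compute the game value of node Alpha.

-7

a (MAX): max(3, 0) = 3
b (MAX): max(-15, -9, 8) = 8
c (MAX): max(-12, -11, -7) = -7
Alpha (MIN): min(3, 8, -7) = -7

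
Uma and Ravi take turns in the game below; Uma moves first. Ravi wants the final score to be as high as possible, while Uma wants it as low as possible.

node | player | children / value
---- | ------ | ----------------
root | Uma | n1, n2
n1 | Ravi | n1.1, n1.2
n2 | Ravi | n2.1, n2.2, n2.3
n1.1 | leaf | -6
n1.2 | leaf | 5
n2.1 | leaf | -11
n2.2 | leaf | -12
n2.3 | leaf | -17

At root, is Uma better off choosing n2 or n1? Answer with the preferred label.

n2

n2 (Ravi): max(-11, -12, -17) = -11
n1 (Ravi): max(-6, 5) = 5
Uma prefers the lower value; n2=-11, n1=5. n2 is better since -11 < 5.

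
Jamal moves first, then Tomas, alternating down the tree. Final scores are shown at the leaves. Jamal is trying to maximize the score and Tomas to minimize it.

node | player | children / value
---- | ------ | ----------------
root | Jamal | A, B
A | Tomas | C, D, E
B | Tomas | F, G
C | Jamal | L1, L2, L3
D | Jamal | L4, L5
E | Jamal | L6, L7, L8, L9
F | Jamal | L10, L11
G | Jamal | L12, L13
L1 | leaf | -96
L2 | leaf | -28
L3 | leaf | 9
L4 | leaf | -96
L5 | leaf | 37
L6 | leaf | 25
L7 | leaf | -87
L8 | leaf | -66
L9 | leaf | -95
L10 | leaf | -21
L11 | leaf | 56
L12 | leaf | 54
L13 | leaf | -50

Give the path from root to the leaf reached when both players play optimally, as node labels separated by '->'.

C (Jamal): max(-96, -28, 9) = 9
D (Jamal): max(-96, 37) = 37
E (Jamal): max(25, -87, -66, -95) = 25
A (Tomas): min(9, 37, 25) = 9
F (Jamal): max(-21, 56) = 56
G (Jamal): max(54, -50) = 54
B (Tomas): min(56, 54) = 54
root (Jamal): max(9, 54) = 54
At root, Jamal picks B (highest: 54).
At B, Tomas picks G (lowest: 54).
At G, Jamal picks L12 (highest: 54).
Terminal value 54.

root -> B -> G -> L12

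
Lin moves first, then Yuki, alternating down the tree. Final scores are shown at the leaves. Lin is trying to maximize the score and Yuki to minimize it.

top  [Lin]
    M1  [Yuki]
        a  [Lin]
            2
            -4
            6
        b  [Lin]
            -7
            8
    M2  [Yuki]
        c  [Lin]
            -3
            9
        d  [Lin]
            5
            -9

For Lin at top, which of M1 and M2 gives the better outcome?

M1

a (Lin): max(2, -4, 6) = 6
b (Lin): max(-7, 8) = 8
M1 (Yuki): min(6, 8) = 6
c (Lin): max(-3, 9) = 9
d (Lin): max(5, -9) = 5
M2 (Yuki): min(9, 5) = 5
Lin prefers the higher value; M1=6, M2=5. M1 is better since 6 > 5.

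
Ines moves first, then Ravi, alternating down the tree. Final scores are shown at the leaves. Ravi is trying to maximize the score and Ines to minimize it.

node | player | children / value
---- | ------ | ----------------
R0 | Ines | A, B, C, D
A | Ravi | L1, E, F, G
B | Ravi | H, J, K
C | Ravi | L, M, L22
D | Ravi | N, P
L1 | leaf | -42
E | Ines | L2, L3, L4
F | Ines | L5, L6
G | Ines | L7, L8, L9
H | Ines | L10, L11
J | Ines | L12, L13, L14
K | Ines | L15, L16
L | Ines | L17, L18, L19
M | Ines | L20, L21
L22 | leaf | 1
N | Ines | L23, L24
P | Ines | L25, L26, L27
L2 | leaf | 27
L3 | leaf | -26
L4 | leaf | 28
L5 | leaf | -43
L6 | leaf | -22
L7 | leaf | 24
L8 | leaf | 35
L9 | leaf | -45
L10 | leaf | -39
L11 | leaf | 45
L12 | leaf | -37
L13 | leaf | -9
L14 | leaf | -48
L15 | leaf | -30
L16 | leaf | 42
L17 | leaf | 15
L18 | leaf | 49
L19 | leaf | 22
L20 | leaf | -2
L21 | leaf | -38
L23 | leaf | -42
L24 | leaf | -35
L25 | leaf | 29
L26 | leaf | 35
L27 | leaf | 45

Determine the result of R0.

-30

E (Ines): min(27, -26, 28) = -26
F (Ines): min(-43, -22) = -43
G (Ines): min(24, 35, -45) = -45
A (Ravi): max(-42, -26, -43, -45) = -26
H (Ines): min(-39, 45) = -39
J (Ines): min(-37, -9, -48) = -48
K (Ines): min(-30, 42) = -30
B (Ravi): max(-39, -48, -30) = -30
L (Ines): min(15, 49, 22) = 15
M (Ines): min(-2, -38) = -38
C (Ravi): max(15, -38, 1) = 15
N (Ines): min(-42, -35) = -42
P (Ines): min(29, 35, 45) = 29
D (Ravi): max(-42, 29) = 29
R0 (Ines): min(-26, -30, 15, 29) = -30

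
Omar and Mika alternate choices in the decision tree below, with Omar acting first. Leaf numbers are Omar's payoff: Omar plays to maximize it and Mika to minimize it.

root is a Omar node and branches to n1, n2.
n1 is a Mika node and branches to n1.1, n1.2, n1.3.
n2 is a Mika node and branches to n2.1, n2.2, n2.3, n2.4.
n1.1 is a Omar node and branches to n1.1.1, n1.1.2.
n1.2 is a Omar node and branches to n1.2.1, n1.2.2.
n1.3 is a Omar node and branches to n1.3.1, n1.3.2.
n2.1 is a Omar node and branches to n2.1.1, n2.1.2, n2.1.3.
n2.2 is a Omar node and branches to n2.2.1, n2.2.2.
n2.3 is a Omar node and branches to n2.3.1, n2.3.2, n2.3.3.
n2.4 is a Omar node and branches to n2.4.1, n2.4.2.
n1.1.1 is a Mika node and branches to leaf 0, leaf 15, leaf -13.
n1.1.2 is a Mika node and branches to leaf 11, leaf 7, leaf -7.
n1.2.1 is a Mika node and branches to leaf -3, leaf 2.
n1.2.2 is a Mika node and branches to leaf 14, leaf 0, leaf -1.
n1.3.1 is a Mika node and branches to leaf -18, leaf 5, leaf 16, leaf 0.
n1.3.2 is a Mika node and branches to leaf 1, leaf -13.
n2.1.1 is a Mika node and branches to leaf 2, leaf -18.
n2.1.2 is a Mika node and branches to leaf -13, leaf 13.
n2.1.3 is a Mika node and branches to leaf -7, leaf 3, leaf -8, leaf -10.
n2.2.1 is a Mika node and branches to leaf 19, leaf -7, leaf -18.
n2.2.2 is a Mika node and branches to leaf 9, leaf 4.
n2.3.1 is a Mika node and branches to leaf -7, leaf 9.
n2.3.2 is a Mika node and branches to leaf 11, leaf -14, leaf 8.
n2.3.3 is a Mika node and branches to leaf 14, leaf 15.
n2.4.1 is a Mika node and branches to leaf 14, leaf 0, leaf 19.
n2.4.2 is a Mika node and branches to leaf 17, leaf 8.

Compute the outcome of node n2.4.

8

n2.4.1 (Mika): min(14, 0, 19) = 0
n2.4.2 (Mika): min(17, 8) = 8
n2.4 (Omar): max(0, 8) = 8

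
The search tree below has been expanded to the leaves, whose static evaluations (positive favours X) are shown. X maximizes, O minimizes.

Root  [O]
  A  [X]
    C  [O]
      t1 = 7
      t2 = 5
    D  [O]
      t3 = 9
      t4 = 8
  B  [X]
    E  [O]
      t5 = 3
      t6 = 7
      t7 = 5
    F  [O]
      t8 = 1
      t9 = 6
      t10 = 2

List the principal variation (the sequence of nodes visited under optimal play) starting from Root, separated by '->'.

C (O): min(7, 5) = 5
D (O): min(9, 8) = 8
A (X): max(5, 8) = 8
E (O): min(3, 7, 5) = 3
F (O): min(1, 6, 2) = 1
B (X): max(3, 1) = 3
Root (O): min(8, 3) = 3
At Root, O picks B (lowest: 3).
At B, X picks E (highest: 3).
At E, O picks t5 (lowest: 3).
Terminal value 3.

Root -> B -> E -> t5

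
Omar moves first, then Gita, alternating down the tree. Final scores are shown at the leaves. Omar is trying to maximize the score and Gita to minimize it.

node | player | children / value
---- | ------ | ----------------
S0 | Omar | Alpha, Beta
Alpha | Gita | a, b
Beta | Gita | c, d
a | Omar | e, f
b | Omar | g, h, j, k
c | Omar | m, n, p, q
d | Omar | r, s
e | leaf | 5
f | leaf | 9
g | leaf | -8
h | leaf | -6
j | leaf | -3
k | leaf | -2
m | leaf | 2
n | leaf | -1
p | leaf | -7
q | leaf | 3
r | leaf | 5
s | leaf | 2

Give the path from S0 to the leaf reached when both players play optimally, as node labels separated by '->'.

S0 -> Beta -> c -> q

a (Omar): max(5, 9) = 9
b (Omar): max(-8, -6, -3, -2) = -2
Alpha (Gita): min(9, -2) = -2
c (Omar): max(2, -1, -7, 3) = 3
d (Omar): max(5, 2) = 5
Beta (Gita): min(3, 5) = 3
S0 (Omar): max(-2, 3) = 3
At S0, Omar picks Beta (highest: 3).
At Beta, Gita picks c (lowest: 3).
At c, Omar picks q (highest: 3).
Terminal value 3.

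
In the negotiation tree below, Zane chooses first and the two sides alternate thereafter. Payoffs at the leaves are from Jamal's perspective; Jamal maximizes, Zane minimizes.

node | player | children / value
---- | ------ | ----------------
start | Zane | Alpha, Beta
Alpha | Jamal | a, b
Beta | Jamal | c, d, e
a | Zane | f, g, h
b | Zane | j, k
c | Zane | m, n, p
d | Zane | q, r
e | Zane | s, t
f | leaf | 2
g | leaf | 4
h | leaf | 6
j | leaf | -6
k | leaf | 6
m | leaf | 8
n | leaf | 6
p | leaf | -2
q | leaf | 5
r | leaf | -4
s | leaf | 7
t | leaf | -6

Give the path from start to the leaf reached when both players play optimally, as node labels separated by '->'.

a (Zane): min(2, 4, 6) = 2
b (Zane): min(-6, 6) = -6
Alpha (Jamal): max(2, -6) = 2
c (Zane): min(8, 6, -2) = -2
d (Zane): min(5, -4) = -4
e (Zane): min(7, -6) = -6
Beta (Jamal): max(-2, -4, -6) = -2
start (Zane): min(2, -2) = -2
At start, Zane picks Beta (lowest: -2).
At Beta, Jamal picks c (highest: -2).
At c, Zane picks p (lowest: -2).
Terminal value -2.

start -> Beta -> c -> p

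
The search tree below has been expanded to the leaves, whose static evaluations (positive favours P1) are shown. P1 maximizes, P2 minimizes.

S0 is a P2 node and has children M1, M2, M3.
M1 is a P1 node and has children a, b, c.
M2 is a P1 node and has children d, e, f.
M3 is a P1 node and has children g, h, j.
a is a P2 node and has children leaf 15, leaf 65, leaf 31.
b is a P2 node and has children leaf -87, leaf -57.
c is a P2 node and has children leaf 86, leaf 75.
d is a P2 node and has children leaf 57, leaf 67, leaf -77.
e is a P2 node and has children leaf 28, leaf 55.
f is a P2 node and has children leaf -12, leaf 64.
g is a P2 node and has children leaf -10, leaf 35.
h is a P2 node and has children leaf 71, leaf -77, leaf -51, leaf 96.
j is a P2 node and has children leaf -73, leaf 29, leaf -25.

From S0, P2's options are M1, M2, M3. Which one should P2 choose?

M3

a (P2): min(15, 65, 31) = 15
b (P2): min(-87, -57) = -87
c (P2): min(86, 75) = 75
M1 (P1): max(15, -87, 75) = 75
d (P2): min(57, 67, -77) = -77
e (P2): min(28, 55) = 28
f (P2): min(-12, 64) = -12
M2 (P1): max(-77, 28, -12) = 28
g (P2): min(-10, 35) = -10
h (P2): min(71, -77, -51, 96) = -77
j (P2): min(-73, 29, -25) = -73
M3 (P1): max(-10, -77, -73) = -10
S0 (P2): min(75, 28, -10) = -10
P2 at S0 wants the lowest of {M1=75, M2=28, M3=-10}, so chooses M3.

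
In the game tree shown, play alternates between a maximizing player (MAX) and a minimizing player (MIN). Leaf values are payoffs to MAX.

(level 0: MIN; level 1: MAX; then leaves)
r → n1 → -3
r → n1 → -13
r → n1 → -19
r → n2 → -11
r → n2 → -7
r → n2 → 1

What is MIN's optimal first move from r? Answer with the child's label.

n1 (MAX): max(-3, -13, -19) = -3
n2 (MAX): max(-11, -7, 1) = 1
r (MIN): min(-3, 1) = -3
MIN at r wants the lowest of {n1=-3, n2=1}, so chooses n1.

n1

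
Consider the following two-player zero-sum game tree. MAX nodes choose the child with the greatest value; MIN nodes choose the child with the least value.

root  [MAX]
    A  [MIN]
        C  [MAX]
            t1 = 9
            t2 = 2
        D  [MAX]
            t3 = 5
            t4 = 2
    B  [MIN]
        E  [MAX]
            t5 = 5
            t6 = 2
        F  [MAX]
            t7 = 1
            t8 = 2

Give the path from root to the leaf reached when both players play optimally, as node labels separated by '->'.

root -> A -> D -> t3

C (MAX): max(9, 2) = 9
D (MAX): max(5, 2) = 5
A (MIN): min(9, 5) = 5
E (MAX): max(5, 2) = 5
F (MAX): max(1, 2) = 2
B (MIN): min(5, 2) = 2
root (MAX): max(5, 2) = 5
At root, MAX picks A (highest: 5).
At A, MIN picks D (lowest: 5).
At D, MAX picks t3 (highest: 5).
Terminal value 5.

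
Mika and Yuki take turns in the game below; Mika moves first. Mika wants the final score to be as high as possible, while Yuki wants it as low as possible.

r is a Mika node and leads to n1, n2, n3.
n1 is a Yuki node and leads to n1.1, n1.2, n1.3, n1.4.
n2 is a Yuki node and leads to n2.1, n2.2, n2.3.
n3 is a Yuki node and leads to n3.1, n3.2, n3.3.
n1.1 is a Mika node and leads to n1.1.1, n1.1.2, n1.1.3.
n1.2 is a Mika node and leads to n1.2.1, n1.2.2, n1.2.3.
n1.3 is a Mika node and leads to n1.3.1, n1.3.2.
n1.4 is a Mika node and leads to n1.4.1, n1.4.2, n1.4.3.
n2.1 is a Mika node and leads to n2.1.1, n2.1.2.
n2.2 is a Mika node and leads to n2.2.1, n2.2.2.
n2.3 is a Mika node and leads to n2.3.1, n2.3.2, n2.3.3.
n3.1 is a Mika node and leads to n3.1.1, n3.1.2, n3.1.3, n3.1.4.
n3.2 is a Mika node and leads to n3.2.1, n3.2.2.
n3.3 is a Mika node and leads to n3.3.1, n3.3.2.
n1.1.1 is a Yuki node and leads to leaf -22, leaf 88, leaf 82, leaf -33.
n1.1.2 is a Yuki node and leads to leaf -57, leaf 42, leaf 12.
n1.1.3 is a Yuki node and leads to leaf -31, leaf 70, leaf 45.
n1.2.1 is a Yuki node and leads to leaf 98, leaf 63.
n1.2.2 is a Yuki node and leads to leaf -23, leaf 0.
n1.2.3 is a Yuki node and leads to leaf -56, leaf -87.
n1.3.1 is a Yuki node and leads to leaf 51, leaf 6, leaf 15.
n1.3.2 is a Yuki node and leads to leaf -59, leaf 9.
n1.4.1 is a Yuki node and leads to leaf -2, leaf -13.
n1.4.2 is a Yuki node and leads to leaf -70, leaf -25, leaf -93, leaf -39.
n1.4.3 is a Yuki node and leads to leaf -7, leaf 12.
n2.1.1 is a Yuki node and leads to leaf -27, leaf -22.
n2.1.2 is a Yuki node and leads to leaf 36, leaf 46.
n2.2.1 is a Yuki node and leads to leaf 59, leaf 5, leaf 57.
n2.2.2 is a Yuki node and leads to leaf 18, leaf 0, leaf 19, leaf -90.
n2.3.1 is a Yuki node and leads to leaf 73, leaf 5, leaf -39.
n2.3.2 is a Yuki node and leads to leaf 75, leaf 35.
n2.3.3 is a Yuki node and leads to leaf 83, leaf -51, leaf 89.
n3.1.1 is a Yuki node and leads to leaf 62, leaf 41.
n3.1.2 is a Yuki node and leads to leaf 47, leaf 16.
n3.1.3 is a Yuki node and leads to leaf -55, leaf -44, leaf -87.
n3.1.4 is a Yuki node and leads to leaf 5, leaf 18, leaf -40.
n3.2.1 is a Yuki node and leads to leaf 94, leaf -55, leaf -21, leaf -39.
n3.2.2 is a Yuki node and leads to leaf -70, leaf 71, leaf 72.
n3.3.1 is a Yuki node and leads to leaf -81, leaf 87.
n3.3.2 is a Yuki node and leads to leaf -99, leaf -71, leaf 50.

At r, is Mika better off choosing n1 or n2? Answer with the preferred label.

n1.1.1 (Yuki): min(-22, 88, 82, -33) = -33
n1.1.2 (Yuki): min(-57, 42, 12) = -57
n1.1.3 (Yuki): min(-31, 70, 45) = -31
n1.1 (Mika): max(-33, -57, -31) = -31
n1.2.1 (Yuki): min(98, 63) = 63
n1.2.2 (Yuki): min(-23, 0) = -23
n1.2.3 (Yuki): min(-56, -87) = -87
n1.2 (Mika): max(63, -23, -87) = 63
n1.3.1 (Yuki): min(51, 6, 15) = 6
n1.3.2 (Yuki): min(-59, 9) = -59
n1.3 (Mika): max(6, -59) = 6
n1.4.1 (Yuki): min(-2, -13) = -13
n1.4.2 (Yuki): min(-70, -25, -93, -39) = -93
n1.4.3 (Yuki): min(-7, 12) = -7
n1.4 (Mika): max(-13, -93, -7) = -7
n1 (Yuki): min(-31, 63, 6, -7) = -31
n2.1.1 (Yuki): min(-27, -22) = -27
n2.1.2 (Yuki): min(36, 46) = 36
n2.1 (Mika): max(-27, 36) = 36
n2.2.1 (Yuki): min(59, 5, 57) = 5
n2.2.2 (Yuki): min(18, 0, 19, -90) = -90
n2.2 (Mika): max(5, -90) = 5
n2.3.1 (Yuki): min(73, 5, -39) = -39
n2.3.2 (Yuki): min(75, 35) = 35
n2.3.3 (Yuki): min(83, -51, 89) = -51
n2.3 (Mika): max(-39, 35, -51) = 35
n2 (Yuki): min(36, 5, 35) = 5
Mika prefers the higher value; n1=-31, n2=5. n2 is better since 5 > -31.

n2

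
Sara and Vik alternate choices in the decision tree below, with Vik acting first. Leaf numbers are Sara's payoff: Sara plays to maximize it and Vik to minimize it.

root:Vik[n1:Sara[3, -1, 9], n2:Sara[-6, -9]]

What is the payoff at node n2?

n2 (Sara): max(-6, -9) = -6

-6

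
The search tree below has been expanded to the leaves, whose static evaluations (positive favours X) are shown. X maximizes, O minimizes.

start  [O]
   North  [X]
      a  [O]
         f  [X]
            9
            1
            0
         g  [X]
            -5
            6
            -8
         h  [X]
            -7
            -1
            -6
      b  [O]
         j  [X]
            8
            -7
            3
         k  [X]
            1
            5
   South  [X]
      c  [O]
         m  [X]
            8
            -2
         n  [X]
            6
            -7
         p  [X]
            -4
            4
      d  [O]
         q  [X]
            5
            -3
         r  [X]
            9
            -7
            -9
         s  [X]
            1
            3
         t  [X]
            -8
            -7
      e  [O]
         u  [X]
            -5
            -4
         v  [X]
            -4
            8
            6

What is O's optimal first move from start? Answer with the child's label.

f (X): max(9, 1, 0) = 9
g (X): max(-5, 6, -8) = 6
h (X): max(-7, -1, -6) = -1
a (O): min(9, 6, -1) = -1
j (X): max(8, -7, 3) = 8
k (X): max(1, 5) = 5
b (O): min(8, 5) = 5
North (X): max(-1, 5) = 5
m (X): max(8, -2) = 8
n (X): max(6, -7) = 6
p (X): max(-4, 4) = 4
c (O): min(8, 6, 4) = 4
q (X): max(5, -3) = 5
r (X): max(9, -7, -9) = 9
s (X): max(1, 3) = 3
t (X): max(-8, -7) = -7
d (O): min(5, 9, 3, -7) = -7
u (X): max(-5, -4) = -4
v (X): max(-4, 8, 6) = 8
e (O): min(-4, 8) = -4
South (X): max(4, -7, -4) = 4
start (O): min(5, 4) = 4
O at start wants the lowest of {North=5, South=4}, so chooses South.

South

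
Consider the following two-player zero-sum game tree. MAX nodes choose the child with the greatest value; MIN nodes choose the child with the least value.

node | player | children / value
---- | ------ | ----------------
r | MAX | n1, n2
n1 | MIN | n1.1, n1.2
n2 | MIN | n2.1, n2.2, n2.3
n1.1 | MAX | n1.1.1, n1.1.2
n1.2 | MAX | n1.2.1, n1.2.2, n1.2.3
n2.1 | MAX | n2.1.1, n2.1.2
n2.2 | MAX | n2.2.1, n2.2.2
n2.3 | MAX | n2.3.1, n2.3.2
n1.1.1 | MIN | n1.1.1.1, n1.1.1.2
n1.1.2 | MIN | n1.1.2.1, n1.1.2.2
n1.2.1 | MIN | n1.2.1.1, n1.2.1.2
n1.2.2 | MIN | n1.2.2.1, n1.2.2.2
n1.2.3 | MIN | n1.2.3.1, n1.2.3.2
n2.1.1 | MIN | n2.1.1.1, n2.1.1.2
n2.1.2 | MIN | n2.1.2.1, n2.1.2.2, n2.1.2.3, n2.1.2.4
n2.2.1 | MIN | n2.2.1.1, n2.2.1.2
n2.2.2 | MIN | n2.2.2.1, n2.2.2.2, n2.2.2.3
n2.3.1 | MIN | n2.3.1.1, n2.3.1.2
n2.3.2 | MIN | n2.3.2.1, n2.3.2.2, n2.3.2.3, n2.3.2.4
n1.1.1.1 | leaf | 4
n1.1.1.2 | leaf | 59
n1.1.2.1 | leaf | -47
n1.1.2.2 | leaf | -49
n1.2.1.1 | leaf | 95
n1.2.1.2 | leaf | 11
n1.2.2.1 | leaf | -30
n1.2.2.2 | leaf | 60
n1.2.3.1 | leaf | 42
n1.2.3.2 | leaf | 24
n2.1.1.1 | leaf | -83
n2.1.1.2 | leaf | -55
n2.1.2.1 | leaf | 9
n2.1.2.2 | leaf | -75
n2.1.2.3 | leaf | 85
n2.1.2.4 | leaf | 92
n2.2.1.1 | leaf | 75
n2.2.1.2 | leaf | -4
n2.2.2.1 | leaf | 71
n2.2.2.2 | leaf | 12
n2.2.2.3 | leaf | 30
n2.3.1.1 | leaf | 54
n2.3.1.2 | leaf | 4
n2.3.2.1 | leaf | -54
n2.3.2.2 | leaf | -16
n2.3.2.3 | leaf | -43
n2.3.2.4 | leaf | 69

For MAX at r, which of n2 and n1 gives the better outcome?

n2.1.1 (MIN): min(-83, -55) = -83
n2.1.2 (MIN): min(9, -75, 85, 92) = -75
n2.1 (MAX): max(-83, -75) = -75
n2.2.1 (MIN): min(75, -4) = -4
n2.2.2 (MIN): min(71, 12, 30) = 12
n2.2 (MAX): max(-4, 12) = 12
n2.3.1 (MIN): min(54, 4) = 4
n2.3.2 (MIN): min(-54, -16, -43, 69) = -54
n2.3 (MAX): max(4, -54) = 4
n2 (MIN): min(-75, 12, 4) = -75
n1.1.1 (MIN): min(4, 59) = 4
n1.1.2 (MIN): min(-47, -49) = -49
n1.1 (MAX): max(4, -49) = 4
n1.2.1 (MIN): min(95, 11) = 11
n1.2.2 (MIN): min(-30, 60) = -30
n1.2.3 (MIN): min(42, 24) = 24
n1.2 (MAX): max(11, -30, 24) = 24
n1 (MIN): min(4, 24) = 4
MAX prefers the higher value; n2=-75, n1=4. n1 is better since 4 > -75.

n1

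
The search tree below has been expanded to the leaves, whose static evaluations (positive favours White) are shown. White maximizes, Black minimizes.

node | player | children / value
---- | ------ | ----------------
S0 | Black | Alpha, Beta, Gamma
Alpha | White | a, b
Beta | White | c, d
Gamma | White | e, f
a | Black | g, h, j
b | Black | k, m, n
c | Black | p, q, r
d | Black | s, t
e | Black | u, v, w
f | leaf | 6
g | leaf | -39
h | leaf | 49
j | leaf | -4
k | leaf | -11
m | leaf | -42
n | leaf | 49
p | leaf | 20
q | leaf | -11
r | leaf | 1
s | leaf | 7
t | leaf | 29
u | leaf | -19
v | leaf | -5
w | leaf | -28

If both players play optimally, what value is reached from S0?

a (Black): min(-39, 49, -4) = -39
b (Black): min(-11, -42, 49) = -42
Alpha (White): max(-39, -42) = -39
c (Black): min(20, -11, 1) = -11
d (Black): min(7, 29) = 7
Beta (White): max(-11, 7) = 7
e (Black): min(-19, -5, -28) = -28
Gamma (White): max(-28, 6) = 6
S0 (Black): min(-39, 7, 6) = -39

-39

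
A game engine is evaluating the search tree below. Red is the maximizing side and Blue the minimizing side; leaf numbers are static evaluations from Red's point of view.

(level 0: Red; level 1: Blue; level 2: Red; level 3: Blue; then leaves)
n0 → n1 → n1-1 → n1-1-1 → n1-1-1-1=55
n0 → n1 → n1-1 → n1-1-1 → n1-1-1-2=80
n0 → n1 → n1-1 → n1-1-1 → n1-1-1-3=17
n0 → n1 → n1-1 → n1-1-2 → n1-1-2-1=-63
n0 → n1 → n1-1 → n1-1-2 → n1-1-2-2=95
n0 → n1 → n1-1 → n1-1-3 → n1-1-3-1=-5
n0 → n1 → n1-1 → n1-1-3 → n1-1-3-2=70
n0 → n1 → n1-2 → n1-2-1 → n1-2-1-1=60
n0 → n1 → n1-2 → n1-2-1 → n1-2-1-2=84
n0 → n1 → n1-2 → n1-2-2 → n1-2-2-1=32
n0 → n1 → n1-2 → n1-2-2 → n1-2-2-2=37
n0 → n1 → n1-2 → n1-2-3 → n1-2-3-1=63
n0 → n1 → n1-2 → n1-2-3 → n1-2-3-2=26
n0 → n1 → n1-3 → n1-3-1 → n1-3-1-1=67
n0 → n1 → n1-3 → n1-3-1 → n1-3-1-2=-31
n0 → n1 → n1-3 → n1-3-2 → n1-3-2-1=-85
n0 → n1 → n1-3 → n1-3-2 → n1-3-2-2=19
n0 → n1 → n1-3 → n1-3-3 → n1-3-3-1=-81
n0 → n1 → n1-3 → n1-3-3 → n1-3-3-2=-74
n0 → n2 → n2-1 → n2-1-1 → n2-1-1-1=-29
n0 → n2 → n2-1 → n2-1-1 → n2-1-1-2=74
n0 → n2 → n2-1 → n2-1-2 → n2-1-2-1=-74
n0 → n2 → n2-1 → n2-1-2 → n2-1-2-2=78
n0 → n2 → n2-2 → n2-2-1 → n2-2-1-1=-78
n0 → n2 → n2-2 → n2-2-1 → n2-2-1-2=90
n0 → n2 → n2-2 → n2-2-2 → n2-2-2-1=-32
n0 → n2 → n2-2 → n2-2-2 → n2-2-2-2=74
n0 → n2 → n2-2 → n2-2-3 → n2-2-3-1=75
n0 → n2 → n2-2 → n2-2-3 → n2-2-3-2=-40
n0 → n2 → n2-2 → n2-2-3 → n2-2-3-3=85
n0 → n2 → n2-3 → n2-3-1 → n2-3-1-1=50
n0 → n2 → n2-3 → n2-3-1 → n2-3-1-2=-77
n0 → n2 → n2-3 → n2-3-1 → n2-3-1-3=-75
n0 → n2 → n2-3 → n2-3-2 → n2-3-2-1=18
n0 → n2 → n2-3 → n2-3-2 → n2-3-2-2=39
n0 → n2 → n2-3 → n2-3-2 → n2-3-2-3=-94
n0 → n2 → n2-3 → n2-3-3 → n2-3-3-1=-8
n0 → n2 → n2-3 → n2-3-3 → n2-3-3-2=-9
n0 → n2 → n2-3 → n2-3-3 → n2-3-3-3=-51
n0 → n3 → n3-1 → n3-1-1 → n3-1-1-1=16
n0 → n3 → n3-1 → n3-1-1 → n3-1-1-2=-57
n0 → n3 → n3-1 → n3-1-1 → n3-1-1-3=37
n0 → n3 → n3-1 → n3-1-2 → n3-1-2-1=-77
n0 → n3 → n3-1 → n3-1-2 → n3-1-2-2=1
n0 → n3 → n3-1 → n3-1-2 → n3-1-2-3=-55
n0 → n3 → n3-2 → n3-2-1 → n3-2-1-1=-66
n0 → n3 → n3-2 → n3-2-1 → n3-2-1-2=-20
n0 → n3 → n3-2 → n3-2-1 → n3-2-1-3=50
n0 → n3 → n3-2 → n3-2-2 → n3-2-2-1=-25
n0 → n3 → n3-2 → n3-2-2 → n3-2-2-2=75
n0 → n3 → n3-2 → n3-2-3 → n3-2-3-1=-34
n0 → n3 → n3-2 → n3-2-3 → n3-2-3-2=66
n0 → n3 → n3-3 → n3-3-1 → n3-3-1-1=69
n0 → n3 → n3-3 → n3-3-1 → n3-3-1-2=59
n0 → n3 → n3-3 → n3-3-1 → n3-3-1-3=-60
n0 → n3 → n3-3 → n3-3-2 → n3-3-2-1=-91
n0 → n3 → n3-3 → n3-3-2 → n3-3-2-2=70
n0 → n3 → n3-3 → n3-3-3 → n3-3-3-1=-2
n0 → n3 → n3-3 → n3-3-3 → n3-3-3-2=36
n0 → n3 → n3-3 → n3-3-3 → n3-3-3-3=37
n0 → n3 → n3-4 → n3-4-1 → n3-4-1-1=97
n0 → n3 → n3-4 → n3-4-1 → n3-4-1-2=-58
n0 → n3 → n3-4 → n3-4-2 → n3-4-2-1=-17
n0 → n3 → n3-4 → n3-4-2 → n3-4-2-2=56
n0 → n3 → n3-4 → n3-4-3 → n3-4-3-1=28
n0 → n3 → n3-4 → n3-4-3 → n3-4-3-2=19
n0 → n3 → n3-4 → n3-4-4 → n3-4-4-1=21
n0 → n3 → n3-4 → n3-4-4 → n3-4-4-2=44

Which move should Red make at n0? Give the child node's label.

n1

n1-1-1 (Blue): min(55, 80, 17) = 17
n1-1-2 (Blue): min(-63, 95) = -63
n1-1-3 (Blue): min(-5, 70) = -5
n1-1 (Red): max(17, -63, -5) = 17
n1-2-1 (Blue): min(60, 84) = 60
n1-2-2 (Blue): min(32, 37) = 32
n1-2-3 (Blue): min(63, 26) = 26
n1-2 (Red): max(60, 32, 26) = 60
n1-3-1 (Blue): min(67, -31) = -31
n1-3-2 (Blue): min(-85, 19) = -85
n1-3-3 (Blue): min(-81, -74) = -81
n1-3 (Red): max(-31, -85, -81) = -31
n1 (Blue): min(17, 60, -31) = -31
n2-1-1 (Blue): min(-29, 74) = -29
n2-1-2 (Blue): min(-74, 78) = -74
n2-1 (Red): max(-29, -74) = -29
n2-2-1 (Blue): min(-78, 90) = -78
n2-2-2 (Blue): min(-32, 74) = -32
n2-2-3 (Blue): min(75, -40, 85) = -40
n2-2 (Red): max(-78, -32, -40) = -32
n2-3-1 (Blue): min(50, -77, -75) = -77
n2-3-2 (Blue): min(18, 39, -94) = -94
n2-3-3 (Blue): min(-8, -9, -51) = -51
n2-3 (Red): max(-77, -94, -51) = -51
n2 (Blue): min(-29, -32, -51) = -51
n3-1-1 (Blue): min(16, -57, 37) = -57
n3-1-2 (Blue): min(-77, 1, -55) = -77
n3-1 (Red): max(-57, -77) = -57
n3-2-1 (Blue): min(-66, -20, 50) = -66
n3-2-2 (Blue): min(-25, 75) = -25
n3-2-3 (Blue): min(-34, 66) = -34
n3-2 (Red): max(-66, -25, -34) = -25
n3-3-1 (Blue): min(69, 59, -60) = -60
n3-3-2 (Blue): min(-91, 70) = -91
n3-3-3 (Blue): min(-2, 36, 37) = -2
n3-3 (Red): max(-60, -91, -2) = -2
n3-4-1 (Blue): min(97, -58) = -58
n3-4-2 (Blue): min(-17, 56) = -17
n3-4-3 (Blue): min(28, 19) = 19
n3-4-4 (Blue): min(21, 44) = 21
n3-4 (Red): max(-58, -17, 19, 21) = 21
n3 (Blue): min(-57, -25, -2, 21) = -57
n0 (Red): max(-31, -51, -57) = -31
Red at n0 wants the highest of {n1=-31, n2=-51, n3=-57}, so chooses n1.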